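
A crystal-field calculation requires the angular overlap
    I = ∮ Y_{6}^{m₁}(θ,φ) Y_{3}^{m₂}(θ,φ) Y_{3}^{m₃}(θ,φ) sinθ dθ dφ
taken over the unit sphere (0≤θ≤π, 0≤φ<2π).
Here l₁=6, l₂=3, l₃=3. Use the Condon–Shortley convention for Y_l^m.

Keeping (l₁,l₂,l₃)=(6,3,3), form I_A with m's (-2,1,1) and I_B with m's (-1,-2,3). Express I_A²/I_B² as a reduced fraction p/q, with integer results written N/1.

Same 6,3,3: normalisation and zero-m 3j drop out of the ratio.
A: Δ: 6! 6! 0! / 13! → 1/12012; sum: t=4:+1/2304 = 1/2304; 3j²(6 3 3; -2 1 1) = Δ·Π!·Σ² = 5/143  (sign +1)
B: Δ: 6! 6! 0! / 13! → 1/12012; sum: t=1:−1/86400 = -1/86400; 3j²(6 3 3; -1 -2 3) = Δ·Π!·Σ² = 1/1716  (sign -1)
I_A²/I_B² = (5/143)/(1/1716) = 60/1

60/1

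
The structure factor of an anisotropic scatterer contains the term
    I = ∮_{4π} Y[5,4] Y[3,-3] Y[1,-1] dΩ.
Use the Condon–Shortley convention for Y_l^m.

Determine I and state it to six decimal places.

0.000000

l₃=1 ∉ [2,8] — triangle fails ⇒ I = 0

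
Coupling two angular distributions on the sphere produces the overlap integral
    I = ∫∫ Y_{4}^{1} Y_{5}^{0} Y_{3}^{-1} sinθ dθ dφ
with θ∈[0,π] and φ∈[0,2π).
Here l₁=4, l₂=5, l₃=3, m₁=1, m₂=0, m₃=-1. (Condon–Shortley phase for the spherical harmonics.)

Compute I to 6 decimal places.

-0.009577

Checks pass: Σm=0; 12 even; l₃=3∈[1,9].
(2·4+1)(2·5+1)(2·3+1) = 693
Δ: 6! 2! 4! / 13! → 1/180180
sum: t=2:+1/576 t=3:−1/144 t=4:+1/576 = -1/288
3j²(4 5 3; 0 0 0) = Δ·Π!·Σ² = 20/1001  (sign +1)
sum: t=1:−1/5760 t=2:+1/288 t=3:−1/288 = -1/5760
3j²(4 5 3; 1 0 -1) = Δ·Π!·Σ² = 1/12012  (sign -1)
combine: 4πI² = 693·20/1001·1/12012 = 15/13013
take √, sign -1: I = -0.00957750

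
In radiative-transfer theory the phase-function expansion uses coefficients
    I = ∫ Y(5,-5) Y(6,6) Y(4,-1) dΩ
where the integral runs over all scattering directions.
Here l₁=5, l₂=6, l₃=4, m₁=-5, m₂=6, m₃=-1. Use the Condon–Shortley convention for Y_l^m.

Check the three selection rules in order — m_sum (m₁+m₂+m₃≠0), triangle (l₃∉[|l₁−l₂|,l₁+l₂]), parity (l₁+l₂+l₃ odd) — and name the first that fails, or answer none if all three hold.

parity

Σmᵢ = 0  ✓
l₃∈[|l₁−l₂|,l₁+l₂]=[1,11], have l₃=4  ✓
Σlᵢ = 15 ⇒ odd  ✗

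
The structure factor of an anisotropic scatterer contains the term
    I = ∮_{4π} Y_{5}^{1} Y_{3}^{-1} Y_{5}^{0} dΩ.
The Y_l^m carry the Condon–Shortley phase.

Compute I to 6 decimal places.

0.000000

Σlᵢ=13 odd — θ-integrand is odd under cosθ→−cosθ; I=0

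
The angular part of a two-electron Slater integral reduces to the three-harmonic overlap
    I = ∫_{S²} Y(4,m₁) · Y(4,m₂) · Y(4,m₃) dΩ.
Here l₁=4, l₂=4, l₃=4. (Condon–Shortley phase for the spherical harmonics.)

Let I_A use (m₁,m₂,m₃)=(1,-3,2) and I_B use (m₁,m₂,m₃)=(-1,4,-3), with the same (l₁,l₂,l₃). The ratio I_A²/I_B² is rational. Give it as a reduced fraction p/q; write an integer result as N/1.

l's match ⇒ only the (l;m) 3-j factors differ between A and B.
A: triangle coeff Δ(4,4,4) = 1/450450; Σ_t [0,1]: t=0:+1/864 t=1:−1/576 = -1/1728; (3j)²=5/1287 [(4 4 4; 1 -3 2)], sign=-1
B: triangle coeff Δ(4,4,4) = 1/450450; Σ_t [4,4]: t=4:+1/3456 = 1/3456; (3j)²=35/1287 [(4 4 4; -1 4 -3)], sign=-1
I_A²/I_B² = (5/1287)/(35/1287) = 1/7

1/7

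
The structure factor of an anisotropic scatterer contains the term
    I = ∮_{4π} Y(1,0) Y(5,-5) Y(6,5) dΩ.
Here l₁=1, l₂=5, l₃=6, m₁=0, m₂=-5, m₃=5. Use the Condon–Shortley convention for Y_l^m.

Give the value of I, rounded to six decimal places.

Rules hold: Σm=0, L=12 even, 4≤6≤6.
N = 3·11·13 = 429
Δ = 0!·2!·10!/13! = 1/858
Racah Σ t=0..0: t=0:+1/14400 = 1/14400
⇒ 3j(1 5 6; 0 0 0)² = 6/143, sgn +1
Racah Σ t=0..0: t=0:+1/3628800 = 1/3628800
⇒ 3j(1 5 6; 0 -5 5)² = 1/78, sgn -1
4πI² = N·(3j₀)²·(3jₘ)² = 3/13
I = -1·√(0.230769/4π) = -0.13551395

-0.135514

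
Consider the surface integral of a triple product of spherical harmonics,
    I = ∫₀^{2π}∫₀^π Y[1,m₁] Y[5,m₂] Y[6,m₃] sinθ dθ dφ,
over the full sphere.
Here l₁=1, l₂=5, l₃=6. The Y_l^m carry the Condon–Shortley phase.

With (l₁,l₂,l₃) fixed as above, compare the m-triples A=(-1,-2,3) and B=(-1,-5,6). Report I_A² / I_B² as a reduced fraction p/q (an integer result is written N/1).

6/11

Same 1,5,6: normalisation and zero-m 3j drop out of the ratio.
A: Δ: 0! 2! 10! / 13! → 1/858; sum: t=0:+1/60480 = 1/60480; 3j²(1 5 6; -1 -2 3) = Δ·Π!·Σ² = 6/143  (sign -1)
B: Δ: 0! 2! 10! / 13! → 1/858; sum: t=0:+1/7257600 = 1/7257600; 3j²(1 5 6; -1 -5 6) = Δ·Π!·Σ² = 1/13  (sign +1)
I_A²/I_B² = (6/143)/(1/13) = 6/11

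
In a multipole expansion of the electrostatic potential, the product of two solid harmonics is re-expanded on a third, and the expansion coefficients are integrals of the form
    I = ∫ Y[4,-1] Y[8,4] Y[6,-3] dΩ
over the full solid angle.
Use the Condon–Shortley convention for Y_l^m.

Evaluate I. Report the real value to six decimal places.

0.095151

Rules hold: Σm=0, L=18 even, 4≤6≤12.
N = 9·17·13 = 1989
Δ = 6!·2!·10!/19! = 1/23279256
Racah Σ t=2..4: t=2:+1/1658880 t=3:−1/518400 t=4:+1/1658880 = -1/1382400
⇒ 3j(4 8 6; 0 0 0)² = 504/46189, sgn -1
Racah Σ t=3..5: t=3:−1/26127360 t=4:+1/3870720 t=5:−1/7257600 = 43/522547200
⇒ 3j(4 8 6; -1 4 -3)² = 1849/352716, sgn -1
4πI² = N·(3j₀)²·(3jₘ)² = 99846/877591
I = +1·√(0.113773/4π) = 0.09515121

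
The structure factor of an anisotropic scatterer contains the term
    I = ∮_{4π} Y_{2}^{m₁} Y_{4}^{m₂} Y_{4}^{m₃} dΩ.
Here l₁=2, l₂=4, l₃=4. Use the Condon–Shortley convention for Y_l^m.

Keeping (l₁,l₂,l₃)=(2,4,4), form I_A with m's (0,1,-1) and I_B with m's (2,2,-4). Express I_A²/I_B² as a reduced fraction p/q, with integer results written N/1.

Same 2,4,4: normalisation and zero-m 3j drop out of the ratio.
A: Δ: 2! 2! 6! / 11! → 1/13860; sum: t=0:+1/480 t=1:−1/48 t=2:+1/144 = -17/1440; 3j²(2 4 4; 0 1 -1) = Δ·Π!·Σ² = 289/13860  (sign +1)
B: Δ: 2! 2! 6! / 11! → 1/13860; sum: t=0:+1/2880 = 1/2880; 3j²(2 4 4; 2 2 -4) = Δ·Π!·Σ² = 2/165  (sign +1)
I_A²/I_B² = (289/13860)/(2/165) = 289/168

289/168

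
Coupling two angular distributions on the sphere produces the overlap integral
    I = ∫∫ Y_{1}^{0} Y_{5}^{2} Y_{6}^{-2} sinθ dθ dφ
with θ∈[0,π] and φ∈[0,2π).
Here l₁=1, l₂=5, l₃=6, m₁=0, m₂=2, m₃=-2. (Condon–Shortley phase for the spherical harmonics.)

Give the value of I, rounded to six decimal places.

0.231133

m-sum 0 ✓  L=12 even ✓  4≤6≤6 ✓
Π(2lᵢ+1) = 3×11×13 = 429
triangle coeff Δ(1,5,6) = 1/858
Σ_t [0,0]: t=0:+1/14400 = 1/14400
(3j)²=6/143 [(1 5 6; 0 0 0)], sign=+1
Σ_t [0,0]: t=0:+1/30240 = 1/30240
(3j)²=16/429 [(1 5 6; 0 2 -2)], sign=+1
⇒ 4πI² = 96/143
I = (+1)√(96/143/(4π)) = 0.23113338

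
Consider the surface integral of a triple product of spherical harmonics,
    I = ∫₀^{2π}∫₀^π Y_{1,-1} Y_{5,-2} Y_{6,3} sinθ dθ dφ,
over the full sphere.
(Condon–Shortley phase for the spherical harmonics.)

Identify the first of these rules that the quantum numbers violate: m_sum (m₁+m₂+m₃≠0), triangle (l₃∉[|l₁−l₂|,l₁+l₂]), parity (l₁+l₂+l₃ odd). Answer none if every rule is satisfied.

none

m₁+m₂+m₃ = -1 − 2 + 3 = 0  ✓
triangle: |1−5|=4 ≤ l₃=6 ≤ 1+5=6  ✓
parity: l₁+l₂+l₃ = 12 is even  ✓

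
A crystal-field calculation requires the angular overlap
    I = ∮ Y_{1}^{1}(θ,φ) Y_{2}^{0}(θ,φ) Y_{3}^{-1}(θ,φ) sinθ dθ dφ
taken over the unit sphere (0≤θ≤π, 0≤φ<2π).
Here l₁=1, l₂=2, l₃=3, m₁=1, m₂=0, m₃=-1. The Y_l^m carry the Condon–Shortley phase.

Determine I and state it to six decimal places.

-0.202301

m-sum 0 ✓  L=6 even ✓  1≤3≤3 ✓
Π(2lᵢ+1) = 3×5×7 = 105
triangle coeff Δ(1,2,3) = 1/105
Σ_t [0,0]: t=0:+1/4 = 1/4
(3j)²=3/35 [(1 2 3; 0 0 0)], sign=-1
Σ_t [0,0]: t=0:+1/8 = 1/8
(3j)²=2/35 [(1 2 3; 1 0 -1)], sign=+1
⇒ 4πI² = 18/35
I = (-1)√(18/35/(4π)) = -0.20230066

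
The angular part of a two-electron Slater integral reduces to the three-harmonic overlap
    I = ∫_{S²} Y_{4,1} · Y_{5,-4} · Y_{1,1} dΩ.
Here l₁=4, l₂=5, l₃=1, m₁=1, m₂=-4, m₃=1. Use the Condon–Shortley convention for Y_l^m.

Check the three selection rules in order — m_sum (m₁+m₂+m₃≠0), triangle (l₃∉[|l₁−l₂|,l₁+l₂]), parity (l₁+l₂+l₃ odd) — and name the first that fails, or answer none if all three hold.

m_sum

m₁+m₂+m₃ = 1 − 4 + 1 = -2  ✗
triangle: |4−5|=1 ≤ l₃=1 ≤ 4+5=9
parity: l₁+l₂+l₃ = 10 is even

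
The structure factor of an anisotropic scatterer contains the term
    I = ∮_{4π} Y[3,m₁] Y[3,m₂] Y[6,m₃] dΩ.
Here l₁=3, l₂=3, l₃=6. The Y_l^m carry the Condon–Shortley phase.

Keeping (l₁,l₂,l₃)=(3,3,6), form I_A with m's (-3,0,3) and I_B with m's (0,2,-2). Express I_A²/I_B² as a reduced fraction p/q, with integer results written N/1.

Same 3,3,6: normalisation and zero-m 3j drop out of the ratio.
A: Δ: 0! 6! 6! / 13! → 1/12012; sum: t=0:+1/25920 = 1/25920; 3j²(3 3 6; -3 0 3) = Δ·Π!·Σ² = 1/143  (sign -1)
B: Δ: 0! 6! 6! / 13! → 1/12012; sum: t=0:+1/4320 = 1/4320; 3j²(3 3 6; 0 2 -2) = Δ·Π!·Σ² = 8/429  (sign +1)
I_A²/I_B² = (1/143)/(8/429) = 3/8

3/8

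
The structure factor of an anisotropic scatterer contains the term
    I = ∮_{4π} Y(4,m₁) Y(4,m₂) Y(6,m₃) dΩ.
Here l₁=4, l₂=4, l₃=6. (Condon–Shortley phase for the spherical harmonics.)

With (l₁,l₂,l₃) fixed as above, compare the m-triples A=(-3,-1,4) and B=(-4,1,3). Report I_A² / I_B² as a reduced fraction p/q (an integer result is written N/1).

3/80

Shared (l₁,l₂,l₃)=(4,4,6): N and (l;000)² cancel in I_A²/I_B².
A: Δ = 2!·6!·6!/15! = 1/1261260; Racah Σ t=1..2: t=1:−1/34560 t=2:+1/28800 = 1/172800; ⇒ 3j(4 4 6; -3 -1 4)² = 1/1430, sgn +1
B: Δ = 2!·6!·6!/15! = 1/1261260; Racah Σ t=2..2: t=2:+1/51840 = 1/51840; ⇒ 3j(4 4 6; -4 1 3)² = 8/429, sgn -1
I_A²/I_B² = (1/1430)/(8/429) = 3/80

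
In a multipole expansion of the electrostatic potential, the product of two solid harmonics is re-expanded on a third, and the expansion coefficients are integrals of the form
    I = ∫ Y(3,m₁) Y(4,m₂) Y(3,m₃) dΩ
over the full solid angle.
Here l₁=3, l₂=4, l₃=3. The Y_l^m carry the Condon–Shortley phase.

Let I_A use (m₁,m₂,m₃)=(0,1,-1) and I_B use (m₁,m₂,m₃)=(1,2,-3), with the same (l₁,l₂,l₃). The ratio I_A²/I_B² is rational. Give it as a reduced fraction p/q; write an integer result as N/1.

Same 3,4,3: normalisation and zero-m 3j drop out of the ratio.
A: Δ: 4! 2! 4! / 11! → 1/34650; sum: t=1:−1/288 t=2:+1/24 t=3:−1/48 = 5/288; 3j²(3 4 3; 0 1 -1) = Δ·Π!·Σ² = 5/462  (sign +1)
B: Δ: 4! 2! 4! / 11! → 1/34650; sum: t=2:+1/192 = 1/192; 3j²(3 4 3; 1 2 -3) = Δ·Π!·Σ² = 3/77  (sign +1)
I_A²/I_B² = (5/462)/(3/77) = 5/18

5/18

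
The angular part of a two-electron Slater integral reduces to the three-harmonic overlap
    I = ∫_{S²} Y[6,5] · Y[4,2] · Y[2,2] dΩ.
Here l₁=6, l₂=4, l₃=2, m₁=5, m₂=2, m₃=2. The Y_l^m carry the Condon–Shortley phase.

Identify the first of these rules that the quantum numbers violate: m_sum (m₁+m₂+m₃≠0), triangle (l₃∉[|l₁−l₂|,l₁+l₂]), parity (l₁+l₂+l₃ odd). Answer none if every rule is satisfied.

Σmᵢ = 9  ✗
l₃∈[|l₁−l₂|,l₁+l₂]=[2,10], have l₃=2
Σlᵢ = 12 ⇒ even

m_sum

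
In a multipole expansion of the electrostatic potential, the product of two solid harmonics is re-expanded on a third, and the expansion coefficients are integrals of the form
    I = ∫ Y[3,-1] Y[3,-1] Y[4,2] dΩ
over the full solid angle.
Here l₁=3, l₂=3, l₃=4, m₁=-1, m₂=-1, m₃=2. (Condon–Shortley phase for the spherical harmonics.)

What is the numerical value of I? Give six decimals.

0.162193

m-sum 0 ✓  L=10 even ✓  0≤4≤6 ✓
Π(2lᵢ+1) = 7×7×9 = 441
triangle coeff Δ(3,3,4) = 1/34650
Σ_t [0,2]: t=0:+1/72 t=1:−1/16 t=2:+1/72 = -5/144
(3j)²=2/77 [(3 3 4; 0 0 0)], sign=-1
Σ_t [0,2]: t=0:+1/192 t=1:−1/36 t=2:+1/192 = -5/288
(3j)²=20/693 [(3 3 4; -1 -1 2)], sign=-1
⇒ 4πI² = 40/121
I = (+1)√(40/121/(4π)) = 0.16219310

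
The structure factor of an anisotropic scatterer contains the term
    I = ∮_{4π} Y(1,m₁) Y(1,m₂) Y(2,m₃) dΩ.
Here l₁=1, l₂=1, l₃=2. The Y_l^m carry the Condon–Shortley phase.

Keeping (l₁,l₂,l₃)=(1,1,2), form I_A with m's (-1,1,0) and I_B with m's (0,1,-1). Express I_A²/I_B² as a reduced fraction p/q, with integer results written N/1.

Same 1,1,2: normalisation and zero-m 3j drop out of the ratio.
A: Δ: 0! 2! 2! / 5! → 1/30; sum: t=0:+1/4 = 1/4; 3j²(1 1 2; -1 1 0) = Δ·Π!·Σ² = 1/30  (sign +1)
B: Δ: 0! 2! 2! / 5! → 1/30; sum: t=0:+1/2 = 1/2; 3j²(1 1 2; 0 1 -1) = Δ·Π!·Σ² = 1/10  (sign -1)
I_A²/I_B² = (1/30)/(1/10) = 1/3

1/3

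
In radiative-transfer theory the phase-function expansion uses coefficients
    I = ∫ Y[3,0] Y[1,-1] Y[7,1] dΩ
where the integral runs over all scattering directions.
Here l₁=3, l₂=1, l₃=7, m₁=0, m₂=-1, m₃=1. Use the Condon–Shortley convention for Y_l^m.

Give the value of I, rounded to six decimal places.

l₃=7 ∉ [2,4] — triangle fails ⇒ I = 0

0.000000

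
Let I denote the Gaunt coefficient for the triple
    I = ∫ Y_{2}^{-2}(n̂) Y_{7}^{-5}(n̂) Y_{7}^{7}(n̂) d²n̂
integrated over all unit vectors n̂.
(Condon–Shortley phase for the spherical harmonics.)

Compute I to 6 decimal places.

0.066694

Rules hold: Σm=0, L=16 even, 5≤7≤9.
N = 5·15·15 = 1125
Δ = 2!·2!·12!/17! = 1/185640
Racah Σ t=0..2: t=0:+1/2419200 t=1:−1/518400 t=2:+1/2419200 = -1/907200
⇒ 3j(2 7 7; 0 0 0)² = 56/3315, sgn +1
Racah Σ t=2..2: t=2:+1/1916006400 = 1/1916006400
⇒ 3j(2 7 7; -2 -5 7)² = 1/340, sgn +1
4πI² = N·(3j₀)²·(3jₘ)² = 210/3757
I = +1·√(0.0558957/4π) = 0.06669359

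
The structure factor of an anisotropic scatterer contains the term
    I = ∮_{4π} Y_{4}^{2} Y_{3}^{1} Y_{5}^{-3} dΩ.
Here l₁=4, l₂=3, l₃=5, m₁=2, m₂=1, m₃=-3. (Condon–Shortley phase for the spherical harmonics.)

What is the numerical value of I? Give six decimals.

-0.144236

Rules hold: Σm=0, L=12 even, 1≤5≤7.
N = 9·7·11 = 693
Δ = 2!·6!·4!/13! = 1/180180
Racah Σ t=0..2: t=0:+1/576 t=1:−1/144 t=2:+1/576 = -1/288
⇒ 3j(4 3 5; 0 0 0)² = 20/1001, sgn +1
Racah Σ t=0..2: t=0:+1/2304 t=1:−1/720 t=2:+1/5760 = -1/1280
⇒ 3j(4 3 5; 2 1 -3)² = 27/1430, sgn -1
4πI² = N·(3j₀)²·(3jₘ)² = 486/1859
I = -1·√(0.261431/4π) = -0.14423595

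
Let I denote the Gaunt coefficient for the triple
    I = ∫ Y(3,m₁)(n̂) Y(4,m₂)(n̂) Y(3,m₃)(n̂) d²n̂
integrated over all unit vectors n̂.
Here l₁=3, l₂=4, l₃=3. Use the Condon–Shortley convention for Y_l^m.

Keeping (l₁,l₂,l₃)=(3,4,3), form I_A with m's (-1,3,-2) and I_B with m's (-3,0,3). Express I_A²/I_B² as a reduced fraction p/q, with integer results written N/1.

14/9

Shared (l₁,l₂,l₃)=(3,4,3): N and (l;000)² cancel in I_A²/I_B².
A: Δ = 4!·2!·4!/11! = 1/34650; Racah Σ t=3..4: t=3:−1/144 t=4:+1/288 = -1/288; ⇒ 3j(3 4 3; -1 3 -2)² = 1/99, sgn +1
B: Δ = 4!·2!·4!/11! = 1/34650; Racah Σ t=4..4: t=4:+1/1152 = 1/1152; ⇒ 3j(3 4 3; -3 0 3)² = 1/154, sgn +1
I_A²/I_B² = (1/99)/(1/154) = 14/9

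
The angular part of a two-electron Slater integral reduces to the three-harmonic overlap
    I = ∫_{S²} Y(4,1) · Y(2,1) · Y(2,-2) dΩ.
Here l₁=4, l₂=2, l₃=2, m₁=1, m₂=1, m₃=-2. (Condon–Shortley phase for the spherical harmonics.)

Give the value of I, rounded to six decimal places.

-0.090112

m-sum 0 ✓  L=8 even ✓  2≤2≤6 ✓
Π(2lᵢ+1) = 9×5×5 = 225
triangle coeff Δ(4,2,2) = 1/630
Σ_t [2,2]: t=2:+1/16 = 1/16
(3j)²=2/35 [(4 2 2; 0 0 0)], sign=+1
Σ_t [3,3]: t=3:−1/144 = -1/144
(3j)²=1/126 [(4 2 2; 1 1 -2)], sign=-1
⇒ 4πI² = 5/49
I = (-1)√(5/49/(4π)) = -0.09011188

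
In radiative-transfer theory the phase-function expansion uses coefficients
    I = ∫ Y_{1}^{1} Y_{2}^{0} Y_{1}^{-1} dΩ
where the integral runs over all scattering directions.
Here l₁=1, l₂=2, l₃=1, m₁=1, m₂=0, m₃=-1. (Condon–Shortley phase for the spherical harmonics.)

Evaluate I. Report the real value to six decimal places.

m-sum 0 ✓  L=4 even ✓  1≤1≤3 ✓
Π(2lᵢ+1) = 3×5×3 = 45
triangle coeff Δ(1,2,1) = 1/30
Σ_t [1,1]: t=1:−1/1 = -1/1
(3j)²=2/15 [(1 2 1; 0 0 0)], sign=+1
Σ_t [0,0]: t=0:+1/4 = 1/4
(3j)²=1/30 [(1 2 1; 1 0 -1)], sign=+1
⇒ 4πI² = 1/5
I = (+1)√(1/5/(4π)) = 0.12615663

0.126157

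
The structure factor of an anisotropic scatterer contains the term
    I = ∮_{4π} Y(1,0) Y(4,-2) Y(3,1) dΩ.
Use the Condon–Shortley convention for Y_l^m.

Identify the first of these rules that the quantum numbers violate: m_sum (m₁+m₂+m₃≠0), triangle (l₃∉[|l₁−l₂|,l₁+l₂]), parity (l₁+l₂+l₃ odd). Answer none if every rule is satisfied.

m_sum

azimuthal sum: 0 − 2 + 1 = -1  ✗
3 ≤ 3 ≤ 5 (triangle on l)
L = 1 + 4 + 3 = 8 (even)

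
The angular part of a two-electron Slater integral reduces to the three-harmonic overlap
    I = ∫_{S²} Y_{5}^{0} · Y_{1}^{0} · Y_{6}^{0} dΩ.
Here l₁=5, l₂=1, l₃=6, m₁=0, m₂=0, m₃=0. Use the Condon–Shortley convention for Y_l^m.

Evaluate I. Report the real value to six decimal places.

0.245154

Rules hold: Σm=0, L=12 even, 4≤6≤6.
N = 11·3·13 = 429
Δ = 0!·10!·2!/13! = 1/858
Racah Σ t=0..0: t=0:+1/14400 = 1/14400
⇒ 3j(5 1 6; 0 0 0)² = 6/143, sgn +1
(m-triple is (0,0,0) — same symbol as above.)
4πI² = N·(3j₀)²·(3jₘ)² = 108/143
I = +1·√(0.755245/4π) = 0.24515397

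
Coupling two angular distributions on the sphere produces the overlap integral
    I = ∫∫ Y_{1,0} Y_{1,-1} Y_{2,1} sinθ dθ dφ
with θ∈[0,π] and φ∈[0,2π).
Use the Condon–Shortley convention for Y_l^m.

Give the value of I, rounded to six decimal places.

-0.218510

m-sum 0 ✓  L=4 even ✓  0≤2≤2 ✓
Π(2lᵢ+1) = 3×3×5 = 45
triangle coeff Δ(1,1,2) = 1/30
Σ_t [0,0]: t=0:+1/1 = 1/1
(3j)²=2/15 [(1 1 2; 0 0 0)], sign=+1
Σ_t [0,0]: t=0:+1/2 = 1/2
(3j)²=1/10 [(1 1 2; 0 -1 1)], sign=-1
⇒ 4πI² = 3/5
I = (-1)√(3/5/(4π)) = -0.21850969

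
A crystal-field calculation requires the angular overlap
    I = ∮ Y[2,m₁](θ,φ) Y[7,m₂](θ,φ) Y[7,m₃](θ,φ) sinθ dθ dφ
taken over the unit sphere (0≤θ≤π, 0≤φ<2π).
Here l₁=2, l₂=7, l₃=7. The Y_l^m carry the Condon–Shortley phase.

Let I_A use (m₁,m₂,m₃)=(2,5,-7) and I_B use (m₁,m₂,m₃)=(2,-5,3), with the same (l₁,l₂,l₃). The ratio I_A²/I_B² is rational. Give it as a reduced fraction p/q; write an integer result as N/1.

l's match ⇒ only the (l;m) 3-j factors differ between A and B.
A: triangle coeff Δ(2,7,7) = 1/185640; Σ_t [0,0]: t=0:+1/1916006400 = 1/1916006400; (3j)²=1/340 [(2 7 7; 2 5 -7)], sign=+1
B: triangle coeff Δ(2,7,7) = 1/185640; Σ_t [0,0]: t=0:+1/29030400 = 1/29030400; (3j)²=99/7735 [(2 7 7; 2 -5 3)], sign=+1
I_A²/I_B² = (1/340)/(99/7735) = 91/396

91/396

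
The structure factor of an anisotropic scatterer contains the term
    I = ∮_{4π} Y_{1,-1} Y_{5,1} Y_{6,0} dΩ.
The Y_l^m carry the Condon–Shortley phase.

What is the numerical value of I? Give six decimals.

0.158246

Rules hold: Σm=0, L=12 even, 4≤6≤6.
N = 3·11·13 = 429
Δ = 0!·2!·10!/13! = 1/858
Racah Σ t=0..0: t=0:+1/14400 = 1/14400
⇒ 3j(1 5 6; 0 0 0)² = 6/143, sgn +1
Racah Σ t=0..0: t=0:+1/34560 = 1/34560
⇒ 3j(1 5 6; -1 1 0)² = 5/286, sgn +1
4πI² = N·(3j₀)²·(3jₘ)² = 45/143
I = +1·√(0.314685/4π) = 0.15824621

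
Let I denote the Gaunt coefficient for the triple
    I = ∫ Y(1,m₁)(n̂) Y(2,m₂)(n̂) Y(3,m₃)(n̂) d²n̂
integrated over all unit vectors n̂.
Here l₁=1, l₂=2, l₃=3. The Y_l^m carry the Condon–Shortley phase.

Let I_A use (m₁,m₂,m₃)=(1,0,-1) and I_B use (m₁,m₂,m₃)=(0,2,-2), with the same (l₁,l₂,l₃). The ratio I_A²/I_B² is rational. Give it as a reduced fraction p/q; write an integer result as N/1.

6/5

l's match ⇒ only the (l;m) 3-j factors differ between A and B.
A: triangle coeff Δ(1,2,3) = 1/105; Σ_t [0,0]: t=0:+1/8 = 1/8; (3j)²=2/35 [(1 2 3; 1 0 -1)], sign=+1
B: triangle coeff Δ(1,2,3) = 1/105; Σ_t [0,0]: t=0:+1/24 = 1/24; (3j)²=1/21 [(1 2 3; 0 2 -2)], sign=-1
I_A²/I_B² = (2/35)/(1/21) = 6/5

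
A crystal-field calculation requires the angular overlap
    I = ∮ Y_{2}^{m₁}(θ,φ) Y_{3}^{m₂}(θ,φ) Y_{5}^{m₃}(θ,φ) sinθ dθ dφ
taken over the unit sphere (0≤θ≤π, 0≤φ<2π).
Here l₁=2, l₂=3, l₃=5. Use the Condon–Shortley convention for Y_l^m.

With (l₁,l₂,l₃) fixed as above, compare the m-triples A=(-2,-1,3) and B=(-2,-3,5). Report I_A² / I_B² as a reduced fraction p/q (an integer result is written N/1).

Same 2,3,5: normalisation and zero-m 3j drop out of the ratio.
A: Δ: 0! 4! 6! / 11! → 1/2310; sum: t=0:+1/1152 = 1/1152; 3j²(2 3 5; -2 -1 3) = Δ·Π!·Σ² = 1/33  (sign +1)
B: Δ: 0! 4! 6! / 11! → 1/2310; sum: t=0:+1/17280 = 1/17280; 3j²(2 3 5; -2 -3 5) = Δ·Π!·Σ² = 1/11  (sign +1)
I_A²/I_B² = (1/33)/(1/11) = 1/3

1/3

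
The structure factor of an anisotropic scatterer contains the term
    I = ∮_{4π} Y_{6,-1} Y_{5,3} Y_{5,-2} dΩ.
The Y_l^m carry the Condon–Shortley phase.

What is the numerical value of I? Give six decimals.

m-sum 0 ✓  L=16 even ✓  1≤5≤11 ✓
Π(2lᵢ+1) = 13×11×11 = 1573
triangle coeff Δ(6,5,5) = 1/28588560
Σ_t [1,5]: t=1:−1/345600 t=2:+1/13824 t=3:−1/5184 t=4:+1/13824 t=5:−1/345600 = -7/129600
(3j)²=80/7293 [(6 5 5; 0 0 0)], sign=+1
Σ_t [4,6]: t=4:+1/41472 t=5:−1/34560 t=6:+1/345600 = -1/518400
(3j)²=7/36465 [(6 5 5; -1 3 -2)], sign=+1
⇒ 4πI² = 112/33813
I = (+1)√(112/33813/(4π)) = 0.01623537

0.016235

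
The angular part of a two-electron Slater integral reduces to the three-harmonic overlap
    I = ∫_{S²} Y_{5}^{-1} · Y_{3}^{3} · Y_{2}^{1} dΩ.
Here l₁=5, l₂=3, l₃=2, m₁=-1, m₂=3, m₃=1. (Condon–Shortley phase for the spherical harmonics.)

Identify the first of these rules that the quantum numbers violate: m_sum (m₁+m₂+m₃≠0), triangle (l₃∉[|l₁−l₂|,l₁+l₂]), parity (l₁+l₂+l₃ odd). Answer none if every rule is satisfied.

m_sum

m₁+m₂+m₃ = -1 + 3 + 1 = 3  ✗
triangle: |5−3|=2 ≤ l₃=2 ≤ 5+3=8
parity: l₁+l₂+l₃ = 10 is even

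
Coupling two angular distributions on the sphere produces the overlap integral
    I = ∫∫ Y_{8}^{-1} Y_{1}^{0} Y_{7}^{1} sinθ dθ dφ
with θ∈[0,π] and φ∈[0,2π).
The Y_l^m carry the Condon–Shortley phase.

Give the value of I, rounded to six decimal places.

-0.242860

Checks pass: Σm=0; 16 even; l₃=7∈[7,9].
(2·8+1)(2·1+1)(2·7+1) = 765
Δ: 2! 14! 0! / 17! → 1/2040
sum: t=1:−1/25401600 = -1/25401600
3j²(8 1 7; 0 0 0) = Δ·Π!·Σ² = 8/255  (sign +1)
sum: t=1:−1/29030400 = -1/29030400
3j²(8 1 7; -1 0 1) = Δ·Π!·Σ² = 21/680  (sign -1)
combine: 4πI² = 765·8/255·21/680 = 63/85
take √, sign -1: I = -0.24285994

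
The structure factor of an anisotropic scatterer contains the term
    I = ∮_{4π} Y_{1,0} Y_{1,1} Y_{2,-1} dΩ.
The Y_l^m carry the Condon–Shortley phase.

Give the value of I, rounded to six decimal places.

m-sum 0 ✓  L=4 even ✓  0≤2≤2 ✓
Π(2lᵢ+1) = 3×3×5 = 45
triangle coeff Δ(1,1,2) = 1/30
Σ_t [0,0]: t=0:+1/1 = 1/1
(3j)²=2/15 [(1 1 2; 0 0 0)], sign=+1
Σ_t [0,0]: t=0:+1/2 = 1/2
(3j)²=1/10 [(1 1 2; 0 1 -1)], sign=-1
⇒ 4πI² = 3/5
I = (-1)√(3/5/(4π)) = -0.21850969

-0.218510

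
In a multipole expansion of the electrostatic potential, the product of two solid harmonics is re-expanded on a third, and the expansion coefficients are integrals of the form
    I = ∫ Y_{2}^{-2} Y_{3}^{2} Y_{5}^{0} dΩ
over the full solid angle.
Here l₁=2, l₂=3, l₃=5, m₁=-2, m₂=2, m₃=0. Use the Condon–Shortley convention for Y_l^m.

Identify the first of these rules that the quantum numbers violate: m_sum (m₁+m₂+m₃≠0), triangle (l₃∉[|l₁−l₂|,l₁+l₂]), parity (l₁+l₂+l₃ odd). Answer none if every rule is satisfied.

none

azimuthal sum: -2 + 2 + 0 = 0  ✓
1 ≤ 5 ≤ 5 (triangle on l)  ✓
L = 2 + 3 + 5 = 10 (even)  ✓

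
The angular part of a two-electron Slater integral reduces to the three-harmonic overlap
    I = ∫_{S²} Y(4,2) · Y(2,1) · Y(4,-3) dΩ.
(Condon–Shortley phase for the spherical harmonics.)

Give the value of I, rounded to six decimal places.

-0.187702

m-sum 0 ✓  L=10 even ✓  2≤4≤6 ✓
Π(2lᵢ+1) = 9×5×9 = 405
triangle coeff Δ(4,2,4) = 1/13860
Σ_t [0,2]: t=0:+1/192 t=1:−1/36 t=2:+1/192 = -5/288
(3j)²=20/693 [(4 2 4; 0 0 0)], sign=-1
Σ_t [1,2]: t=1:−1/240 t=2:+1/1440 = -1/288
(3j)²=5/132 [(4 2 4; 2 1 -3)], sign=+1
⇒ 4πI² = 375/847
I = (-1)√(375/847/(4π)) = -0.18770204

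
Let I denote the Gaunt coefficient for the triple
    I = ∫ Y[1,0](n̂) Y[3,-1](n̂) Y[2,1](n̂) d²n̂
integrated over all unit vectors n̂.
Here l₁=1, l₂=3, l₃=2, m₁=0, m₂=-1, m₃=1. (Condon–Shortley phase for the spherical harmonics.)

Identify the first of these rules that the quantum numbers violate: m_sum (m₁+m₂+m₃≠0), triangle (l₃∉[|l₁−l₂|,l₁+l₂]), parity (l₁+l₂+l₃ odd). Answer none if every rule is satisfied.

azimuthal sum: 0 − 1 + 1 = 0  ✓
2 ≤ 2 ≤ 4 (triangle on l)  ✓
L = 1 + 3 + 2 = 6 (even)  ✓

none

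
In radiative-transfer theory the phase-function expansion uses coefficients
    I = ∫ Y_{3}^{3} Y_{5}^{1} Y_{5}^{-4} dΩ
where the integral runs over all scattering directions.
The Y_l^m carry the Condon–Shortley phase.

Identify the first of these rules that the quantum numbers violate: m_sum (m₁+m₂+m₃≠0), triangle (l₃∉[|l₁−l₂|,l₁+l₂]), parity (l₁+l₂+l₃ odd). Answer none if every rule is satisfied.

m₁+m₂+m₃ = 3 + 1 − 4 = 0  ✓
triangle: |3−5|=2 ≤ l₃=5 ≤ 3+5=8  ✓
parity: l₁+l₂+l₃ = 13 is odd  ✗

parity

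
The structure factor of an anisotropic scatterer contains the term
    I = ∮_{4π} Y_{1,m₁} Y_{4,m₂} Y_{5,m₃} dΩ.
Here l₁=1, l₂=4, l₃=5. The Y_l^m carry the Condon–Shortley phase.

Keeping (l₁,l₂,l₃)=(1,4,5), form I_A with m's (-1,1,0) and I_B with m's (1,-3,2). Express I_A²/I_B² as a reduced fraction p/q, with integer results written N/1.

10/3

l's match ⇒ only the (l;m) 3-j factors differ between A and B.
A: triangle coeff Δ(1,4,5) = 1/495; Σ_t [0,0]: t=0:+1/1440 = 1/1440; (3j)²=2/99 [(1 4 5; -1 1 0)], sign=-1
B: triangle coeff Δ(1,4,5) = 1/495; Σ_t [0,0]: t=0:+1/10080 = 1/10080; (3j)²=1/165 [(1 4 5; 1 -3 2)], sign=-1
I_A²/I_B² = (2/99)/(1/165) = 10/3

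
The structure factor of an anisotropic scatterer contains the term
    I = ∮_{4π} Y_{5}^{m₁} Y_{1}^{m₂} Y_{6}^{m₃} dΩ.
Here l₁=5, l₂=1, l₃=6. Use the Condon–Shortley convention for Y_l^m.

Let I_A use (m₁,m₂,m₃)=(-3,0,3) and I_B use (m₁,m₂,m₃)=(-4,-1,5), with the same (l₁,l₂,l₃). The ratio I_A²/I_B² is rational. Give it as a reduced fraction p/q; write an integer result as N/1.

27/55

Same 5,1,6: normalisation and zero-m 3j drop out of the ratio.
A: Δ: 0! 10! 2! / 13! → 1/858; sum: t=0:+1/80640 = 1/80640; 3j²(5 1 6; -3 0 3) = Δ·Π!·Σ² = 9/286  (sign -1)
B: Δ: 0! 10! 2! / 13! → 1/858; sum: t=0:+1/725760 = 1/725760; 3j²(5 1 6; -4 -1 5) = Δ·Π!·Σ² = 5/78  (sign -1)
I_A²/I_B² = (9/286)/(5/78) = 27/55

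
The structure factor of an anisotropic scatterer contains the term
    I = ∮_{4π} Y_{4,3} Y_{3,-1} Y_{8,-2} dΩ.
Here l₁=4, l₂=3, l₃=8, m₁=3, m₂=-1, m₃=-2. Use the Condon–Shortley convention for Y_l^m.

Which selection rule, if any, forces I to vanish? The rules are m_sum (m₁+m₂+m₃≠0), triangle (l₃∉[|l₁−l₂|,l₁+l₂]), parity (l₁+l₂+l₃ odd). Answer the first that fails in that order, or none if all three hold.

m₁+m₂+m₃ = 3 − 1 − 2 = 0  ✓
triangle: |4−3|=1 ≤ l₃=8 ≤ 4+3=7  ✗
parity: l₁+l₂+l₃ = 15 is odd

triangle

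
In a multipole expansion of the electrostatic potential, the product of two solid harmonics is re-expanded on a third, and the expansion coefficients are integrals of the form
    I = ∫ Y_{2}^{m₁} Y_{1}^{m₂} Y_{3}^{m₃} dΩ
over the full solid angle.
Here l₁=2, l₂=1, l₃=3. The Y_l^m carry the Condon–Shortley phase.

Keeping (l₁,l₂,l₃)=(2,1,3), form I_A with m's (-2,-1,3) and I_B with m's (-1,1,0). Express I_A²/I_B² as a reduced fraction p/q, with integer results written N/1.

l's match ⇒ only the (l;m) 3-j factors differ between A and B.
A: triangle coeff Δ(2,1,3) = 1/105; Σ_t [0,0]: t=0:+1/48 = 1/48; (3j)²=1/7 [(2 1 3; -2 -1 3)], sign=+1
B: triangle coeff Δ(2,1,3) = 1/105; Σ_t [0,0]: t=0:+1/12 = 1/12; (3j)²=1/35 [(2 1 3; -1 1 0)], sign=-1
I_A²/I_B² = (1/7)/(1/35) = 5/1

5/1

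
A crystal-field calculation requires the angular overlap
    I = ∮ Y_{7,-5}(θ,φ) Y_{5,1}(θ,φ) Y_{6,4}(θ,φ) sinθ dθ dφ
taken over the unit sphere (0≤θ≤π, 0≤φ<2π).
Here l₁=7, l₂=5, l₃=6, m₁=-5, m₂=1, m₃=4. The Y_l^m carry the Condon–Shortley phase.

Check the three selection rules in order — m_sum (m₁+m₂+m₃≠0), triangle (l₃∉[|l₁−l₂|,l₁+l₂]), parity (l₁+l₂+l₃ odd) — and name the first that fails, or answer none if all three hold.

none

m₁+m₂+m₃ = -5 + 1 + 4 = 0  ✓
triangle: |7−5|=2 ≤ l₃=6 ≤ 7+5=12  ✓
parity: l₁+l₂+l₃ = 18 is even  ✓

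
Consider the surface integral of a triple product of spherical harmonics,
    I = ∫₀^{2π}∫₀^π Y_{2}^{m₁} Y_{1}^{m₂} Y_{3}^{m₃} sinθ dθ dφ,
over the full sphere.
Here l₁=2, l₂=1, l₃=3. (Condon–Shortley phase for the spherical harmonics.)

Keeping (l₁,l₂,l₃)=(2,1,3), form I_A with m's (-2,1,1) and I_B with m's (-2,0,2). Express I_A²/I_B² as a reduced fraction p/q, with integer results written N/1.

Same 2,1,3: normalisation and zero-m 3j drop out of the ratio.
A: Δ: 0! 4! 2! / 7! → 1/105; sum: t=0:+1/48 = 1/48; 3j²(2 1 3; -2 1 1) = Δ·Π!·Σ² = 1/105  (sign +1)
B: Δ: 0! 4! 2! / 7! → 1/105; sum: t=0:+1/24 = 1/24; 3j²(2 1 3; -2 0 2) = Δ·Π!·Σ² = 1/21  (sign -1)
I_A²/I_B² = (1/105)/(1/21) = 1/5

1/5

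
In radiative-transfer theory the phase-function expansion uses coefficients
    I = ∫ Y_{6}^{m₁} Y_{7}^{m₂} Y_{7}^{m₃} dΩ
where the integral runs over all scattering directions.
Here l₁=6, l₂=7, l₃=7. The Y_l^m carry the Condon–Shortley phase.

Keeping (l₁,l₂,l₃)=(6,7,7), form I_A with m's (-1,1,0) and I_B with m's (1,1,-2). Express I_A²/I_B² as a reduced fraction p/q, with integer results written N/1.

4/21

l's match ⇒ only the (l;m) 3-j factors differ between A and B.
A: triangle coeff Δ(6,7,7) = 1/2444321880; Σ_t [1,6]: t=1:−1/435456000 t=2:+1/8294400 t=3:−1/1244160 t=4:+1/995328 t=5:−1/4147200 t=6:+1/124416000 = 1/11612160; (3j)²=125/92378 [(6 7 7; -1 1 0)], sign=-1
B: triangle coeff Δ(6,7,7) = 1/2444321880; Σ_t [0,5]: t=0:+1/3483648000 t=1:−1/29030400 t=2:+1/2488320 t=3:−1/1244160 t=4:+1/3317760 t=5:−1/62208000 = -1/6635520; (3j)²=2625/369512 [(6 7 7; 1 1 -2)], sign=+1
I_A²/I_B² = (125/92378)/(2625/369512) = 4/21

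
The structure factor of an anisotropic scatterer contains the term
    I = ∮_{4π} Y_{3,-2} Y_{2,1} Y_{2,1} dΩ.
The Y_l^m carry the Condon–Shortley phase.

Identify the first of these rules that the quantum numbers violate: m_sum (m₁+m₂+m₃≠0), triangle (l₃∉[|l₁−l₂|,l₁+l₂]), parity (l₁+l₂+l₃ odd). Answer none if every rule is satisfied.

Σmᵢ = 0  ✓
l₃∈[|l₁−l₂|,l₁+l₂]=[1,5], have l₃=2  ✓
Σlᵢ = 7 ⇒ odd  ✗

parity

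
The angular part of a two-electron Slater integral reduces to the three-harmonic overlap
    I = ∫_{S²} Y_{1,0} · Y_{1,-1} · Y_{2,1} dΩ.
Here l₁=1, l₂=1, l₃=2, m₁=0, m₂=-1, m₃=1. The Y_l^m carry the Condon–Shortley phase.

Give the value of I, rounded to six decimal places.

m-sum 0 ✓  L=4 even ✓  0≤2≤2 ✓
Π(2lᵢ+1) = 3×3×5 = 45
triangle coeff Δ(1,1,2) = 1/30
Σ_t [0,0]: t=0:+1/1 = 1/1
(3j)²=2/15 [(1 1 2; 0 0 0)], sign=+1
Σ_t [0,0]: t=0:+1/2 = 1/2
(3j)²=1/10 [(1 1 2; 0 -1 1)], sign=-1
⇒ 4πI² = 3/5
I = (-1)√(3/5/(4π)) = -0.21850969

-0.218510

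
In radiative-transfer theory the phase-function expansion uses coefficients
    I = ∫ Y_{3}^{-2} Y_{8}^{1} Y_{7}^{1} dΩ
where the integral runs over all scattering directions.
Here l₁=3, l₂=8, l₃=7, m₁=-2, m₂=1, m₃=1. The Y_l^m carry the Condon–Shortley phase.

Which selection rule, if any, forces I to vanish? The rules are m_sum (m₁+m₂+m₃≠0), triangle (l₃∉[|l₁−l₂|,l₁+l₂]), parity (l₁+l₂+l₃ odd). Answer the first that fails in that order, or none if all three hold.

none

m₁+m₂+m₃ = -2 + 1 + 1 = 0  ✓
triangle: |3−8|=5 ≤ l₃=7 ≤ 3+8=11  ✓
parity: l₁+l₂+l₃ = 18 is even  ✓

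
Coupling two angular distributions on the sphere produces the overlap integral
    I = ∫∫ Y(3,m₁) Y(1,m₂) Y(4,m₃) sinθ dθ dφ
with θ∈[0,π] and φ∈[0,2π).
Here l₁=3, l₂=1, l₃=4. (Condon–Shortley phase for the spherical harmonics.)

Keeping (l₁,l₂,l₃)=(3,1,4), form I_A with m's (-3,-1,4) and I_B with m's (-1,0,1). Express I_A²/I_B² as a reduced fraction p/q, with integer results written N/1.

28/15

l's match ⇒ only the (l;m) 3-j factors differ between A and B.
A: triangle coeff Δ(3,1,4) = 1/252; Σ_t [0,0]: t=0:+1/1440 = 1/1440; (3j)²=1/9 [(3 1 4; -3 -1 4)], sign=+1
B: triangle coeff Δ(3,1,4) = 1/252; Σ_t [0,0]: t=0:+1/48 = 1/48; (3j)²=5/84 [(3 1 4; -1 0 1)], sign=-1
I_A²/I_B² = (1/9)/(5/84) = 28/15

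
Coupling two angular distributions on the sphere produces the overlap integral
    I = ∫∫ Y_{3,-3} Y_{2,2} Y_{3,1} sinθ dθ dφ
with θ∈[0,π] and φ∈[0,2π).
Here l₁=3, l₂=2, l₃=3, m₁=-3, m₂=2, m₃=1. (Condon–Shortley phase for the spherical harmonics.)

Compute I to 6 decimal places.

m-sum 0 ✓  L=8 even ✓  1≤3≤5 ✓
Π(2lᵢ+1) = 7×5×7 = 245
triangle coeff Δ(3,2,3) = 1/3780
Σ_t [0,2]: t=0:+1/24 t=1:−1/4 t=2:+1/24 = -1/6
(3j)²=4/105 [(3 2 3; 0 0 0)], sign=+1
Σ_t [2,2]: t=2:+1/96 = 1/96
(3j)²=1/42 [(3 2 3; -3 2 1)], sign=+1
⇒ 4πI² = 2/9
I = (+1)√(2/9/(4π)) = 0.13298076

0.132981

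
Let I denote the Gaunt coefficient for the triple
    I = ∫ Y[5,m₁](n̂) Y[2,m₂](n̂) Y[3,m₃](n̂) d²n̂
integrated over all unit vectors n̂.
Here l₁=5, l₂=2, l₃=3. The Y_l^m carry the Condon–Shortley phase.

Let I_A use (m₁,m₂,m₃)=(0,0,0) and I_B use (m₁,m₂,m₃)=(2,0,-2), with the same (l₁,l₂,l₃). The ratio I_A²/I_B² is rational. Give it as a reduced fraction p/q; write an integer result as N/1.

100/63

Same 5,2,3: normalisation and zero-m 3j drop out of the ratio.
A: Δ: 4! 6! 0! / 11! → 1/2310; sum: t=2:+1/144 = 1/144; 3j²(5 2 3; 0 0 0) = Δ·Π!·Σ² = 10/231  (sign -1)
B: Δ: 4! 6! 0! / 11! → 1/2310; sum: t=2:+1/480 = 1/480; 3j²(5 2 3; 2 0 -2) = Δ·Π!·Σ² = 3/110  (sign -1)
I_A²/I_B² = (10/231)/(3/110) = 100/63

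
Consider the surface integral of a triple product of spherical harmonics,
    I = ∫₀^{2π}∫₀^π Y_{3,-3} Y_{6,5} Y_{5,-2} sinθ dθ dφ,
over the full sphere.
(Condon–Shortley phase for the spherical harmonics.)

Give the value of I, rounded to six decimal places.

Rules hold: Σm=0, L=14 even, 3≤5≤9.
N = 7·13·11 = 1001
Δ = 4!·2!·8!/15! = 1/675675
Racah Σ t=1..3: t=1:−1/8640 t=2:+1/2304 t=3:−1/8640 = 7/34560
⇒ 3j(3 6 5; 0 0 0)² = 7/429, sgn -1
Racah Σ t=4..4: t=4:+1/241920 = 1/241920
⇒ 3j(3 6 5; -3 5 -2)² = 2/91, sgn -1
4πI² = N·(3j₀)²·(3jₘ)² = 14/39
I = +1·√(0.358974/4π) = 0.16901560

0.169016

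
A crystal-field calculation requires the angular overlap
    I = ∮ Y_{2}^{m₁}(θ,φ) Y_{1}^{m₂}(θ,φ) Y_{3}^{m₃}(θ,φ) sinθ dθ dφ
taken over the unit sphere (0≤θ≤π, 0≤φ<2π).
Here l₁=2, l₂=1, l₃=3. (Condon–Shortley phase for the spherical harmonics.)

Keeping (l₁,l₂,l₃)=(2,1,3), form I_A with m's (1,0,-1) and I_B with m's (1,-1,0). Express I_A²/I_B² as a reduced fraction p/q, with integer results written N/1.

8/3

Shared (l₁,l₂,l₃)=(2,1,3): N and (l;000)² cancel in I_A²/I_B².
A: Δ = 0!·4!·2!/7! = 1/105; Racah Σ t=0..0: t=0:+1/6 = 1/6; ⇒ 3j(2 1 3; 1 0 -1)² = 8/105, sgn +1
B: Δ = 0!·4!·2!/7! = 1/105; Racah Σ t=0..0: t=0:+1/12 = 1/12; ⇒ 3j(2 1 3; 1 -1 0)² = 1/35, sgn -1
I_A²/I_B² = (8/105)/(1/35) = 8/3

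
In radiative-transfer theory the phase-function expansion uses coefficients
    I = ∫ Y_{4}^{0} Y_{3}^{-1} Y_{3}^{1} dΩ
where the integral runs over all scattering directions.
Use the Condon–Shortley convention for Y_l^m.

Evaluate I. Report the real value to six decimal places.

-0.025645

m-sum 0 ✓  L=10 even ✓  1≤3≤7 ✓
Π(2lᵢ+1) = 9×7×7 = 441
triangle coeff Δ(4,3,3) = 1/34650
Σ_t [1,3]: t=1:−1/72 t=2:+1/16 t=3:−1/72 = 5/144
(3j)²=2/77 [(4 3 3; 0 0 0)], sign=-1
Σ_t [0,2]: t=0:+1/1152 t=1:−1/36 t=2:+1/32 = 5/1152
(3j)²=1/1386 [(4 3 3; 0 -1 1)], sign=+1
⇒ 4πI² = 1/121
I = (-1)√(1/121/(4π)) = -0.02564498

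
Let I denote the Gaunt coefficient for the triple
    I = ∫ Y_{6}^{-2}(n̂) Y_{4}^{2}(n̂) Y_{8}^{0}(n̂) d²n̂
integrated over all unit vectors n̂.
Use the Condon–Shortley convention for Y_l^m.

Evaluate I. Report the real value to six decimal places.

Rules hold: Σm=0, L=18 even, 2≤8≤10.
N = 13·9·17 = 1989
Δ = 2!·10!·6!/19! = 1/23279256
Racah Σ t=0..2: t=0:+1/1658880 t=1:−1/518400 t=2:+1/1658880 = -1/1382400
⇒ 3j(6 4 8; 0 0 0)² = 504/46189, sgn -1
Racah Σ t=0..2: t=0:+1/116121600 t=1:−1/3628800 t=2:+1/1658880 = 13/38707200
⇒ 3j(6 4 8; -2 2 0)² = 39/3553, sgn +1
4πI² = N·(3j₀)²·(3jₘ)² = 176904/742577
I = -1·√(0.23823/4π) = -0.13768707

-0.137687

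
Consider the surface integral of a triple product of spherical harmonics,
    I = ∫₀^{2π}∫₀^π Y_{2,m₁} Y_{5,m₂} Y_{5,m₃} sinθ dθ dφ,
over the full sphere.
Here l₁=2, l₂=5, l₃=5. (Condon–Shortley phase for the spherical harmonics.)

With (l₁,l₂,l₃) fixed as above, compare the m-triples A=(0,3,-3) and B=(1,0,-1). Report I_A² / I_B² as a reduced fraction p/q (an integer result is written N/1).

1/5

Shared (l₁,l₂,l₃)=(2,5,5): N and (l;000)² cancel in I_A²/I_B².
A: Δ = 2!·2!·8!/13! = 1/38610; Racah Σ t=0..2: t=0:+1/161280 t=1:−1/5040 t=2:+1/5760 = -1/53760; ⇒ 3j(2 5 5; 0 3 -3)² = 1/4290, sgn -1
B: Δ = 2!·2!·8!/13! = 1/38610; Racah Σ t=0..1: t=0:+1/1440 t=1:−1/1152 = -1/5760; ⇒ 3j(2 5 5; 1 0 -1)² = 1/858, sgn -1
I_A²/I_B² = (1/4290)/(1/858) = 1/5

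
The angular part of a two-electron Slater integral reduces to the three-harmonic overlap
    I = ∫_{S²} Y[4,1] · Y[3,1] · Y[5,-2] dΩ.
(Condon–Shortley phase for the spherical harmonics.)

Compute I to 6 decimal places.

Checks pass: Σm=0; 12 even; l₃=5∈[1,7].
(2·4+1)(2·3+1)(2·5+1) = 693
Δ: 2! 6! 4! / 13! → 1/180180
sum: t=0:+1/576 t=1:−1/144 t=2:+1/576 = -1/288
3j²(4 3 5; 0 0 0) = Δ·Π!·Σ² = 20/1001  (sign +1)
sum: t=0:+1/1728 t=1:−1/288 t=2:+1/960 = -1/540
3j²(4 3 5; 1 1 -2) = Δ·Π!·Σ² = 128/6435  (sign +1)
combine: 4πI² = 693·20/1001·128/6435 = 512/1859
take √, sign +1: I = 0.14804384

0.148044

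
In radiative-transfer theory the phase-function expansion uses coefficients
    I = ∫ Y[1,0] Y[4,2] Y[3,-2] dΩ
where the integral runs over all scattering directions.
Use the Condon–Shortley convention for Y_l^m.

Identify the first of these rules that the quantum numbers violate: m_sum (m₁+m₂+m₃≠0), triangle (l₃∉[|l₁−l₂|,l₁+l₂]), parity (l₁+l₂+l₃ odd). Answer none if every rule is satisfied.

none

azimuthal sum: 0 + 2 − 2 = 0  ✓
3 ≤ 3 ≤ 5 (triangle on l)  ✓
L = 1 + 4 + 3 = 8 (even)  ✓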